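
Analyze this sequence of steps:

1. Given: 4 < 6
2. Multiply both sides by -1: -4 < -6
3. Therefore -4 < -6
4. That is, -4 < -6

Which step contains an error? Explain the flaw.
Step 2: Multiply both sides by -1: -4 < -6

Step 2 multiplies both sides by -1 but fails to reverse the inequality sign. When multiplying (or dividing) an inequality by a negative number, the direction must be reversed. Since 4 < 6, we should get -4 > -6, i.e., -4 > -6.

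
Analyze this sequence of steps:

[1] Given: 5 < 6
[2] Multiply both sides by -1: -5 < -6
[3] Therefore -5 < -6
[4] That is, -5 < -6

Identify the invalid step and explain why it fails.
Step 2: Multiply both sides by -1: -5 < -6

Step 2 multiplies both sides by -1 but fails to reverse the inequality sign. When multiplying (or dividing) an inequality by a negative number, the direction must be reversed. Since 5 < 6, we should get -5 > -6, i.e., -5 > -6.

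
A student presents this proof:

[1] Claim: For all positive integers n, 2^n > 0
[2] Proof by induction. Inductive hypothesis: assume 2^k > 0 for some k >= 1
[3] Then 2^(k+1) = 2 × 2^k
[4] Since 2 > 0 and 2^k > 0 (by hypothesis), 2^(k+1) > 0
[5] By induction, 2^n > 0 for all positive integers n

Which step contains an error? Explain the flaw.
Step 5: By induction, 2^n > 0 for all positive integers n

Step 5 concludes the proof by induction, but no base case was ever established. A valid induction proof requires: (1) a base case proving 2^1 > 0, and (2) an inductive step showing IF 2^k > 0 THEN 2^(k+1) > 0. Steps 2-4 correctly establish the inductive step, but without the base case the conclusion in step 5 does not follow.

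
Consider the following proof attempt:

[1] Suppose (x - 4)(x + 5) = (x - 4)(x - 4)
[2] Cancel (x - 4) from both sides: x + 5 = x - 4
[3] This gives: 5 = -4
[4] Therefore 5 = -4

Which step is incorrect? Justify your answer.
Step 2: Cancel (x - 4) from both sides: x + 5 = x - 4

Step 2 cancels (x - 4) from both sides. This is only valid if (x - 4) ≠ 0, i.e., x ≠ 4. When x = 4, both sides equal zero regardless of the other factors. The correct approach requires considering x = 4 as a separate case.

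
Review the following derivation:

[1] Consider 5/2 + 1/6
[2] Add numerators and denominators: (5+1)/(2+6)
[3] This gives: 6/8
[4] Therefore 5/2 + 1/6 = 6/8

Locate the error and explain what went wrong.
Step 2: Add numerators and denominators: (5+1)/(2+6)

Step 2 incorrectly adds fractions by separately adding numerators and denominators. This is wrong. The correct method requires a common denominator: 5/2 + 1/6 = (5×6 + 1×2)/(2×6) = 32/12 = 8/3. The method used gives 6/8, which is different.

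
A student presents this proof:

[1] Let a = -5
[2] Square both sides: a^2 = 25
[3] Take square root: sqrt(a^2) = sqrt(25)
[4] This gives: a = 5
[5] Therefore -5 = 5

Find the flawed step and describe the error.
Step 4: This gives: a = 5

Step 4 incorrectly states that sqrt(a^2) = a. The correct identity is sqrt(a^2) = |a|. Since a = -5 < 0, we have sqrt(a^2) = |-5| = 5, not a = -5.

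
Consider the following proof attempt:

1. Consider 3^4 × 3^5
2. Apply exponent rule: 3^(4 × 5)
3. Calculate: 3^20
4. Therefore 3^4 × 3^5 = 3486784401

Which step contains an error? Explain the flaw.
Step 2: Apply exponent rule: 3^(4 × 5)

Step 2 incorrectly states that a^b × a^c = a^(b×c). The correct rule is a^b × a^c = a^(b+c). The actual value is 3^4 × 3^5 = 3^9 = 19683, not 3^20 = 3486784401.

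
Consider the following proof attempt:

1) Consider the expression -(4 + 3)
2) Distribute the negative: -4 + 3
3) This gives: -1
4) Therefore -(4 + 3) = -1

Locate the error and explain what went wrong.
Step 2: Distribute the negative: -4 + 3

Step 2 incorrectly distributes the negative sign. The correct distribution is -(4 + 3) = -4 - 3 = -7. The negative must be applied to both terms, not just the first. The error treats -(4 + 3) as -4 + 3, which equals -1 instead of -7.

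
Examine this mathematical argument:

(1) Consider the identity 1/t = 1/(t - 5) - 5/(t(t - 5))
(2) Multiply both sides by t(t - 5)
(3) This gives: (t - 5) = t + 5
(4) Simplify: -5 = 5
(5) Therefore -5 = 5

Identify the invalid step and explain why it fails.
Step 3: This gives: (t - 5) = t + 5

Step 3 makes a sign error when clearing denominators. Multiplying -5/(t(t - 5)) by t(t - 5) gives -5, not +5. The correct result is (t - 5) = t - 5, which is trivially true, not (t - 5) = t + 5. (Step 1 is a valid identity: 1/(t - 5) - 5/(t(t - 5)) = (t - 5)/(t(t - 5)) = 1/t.)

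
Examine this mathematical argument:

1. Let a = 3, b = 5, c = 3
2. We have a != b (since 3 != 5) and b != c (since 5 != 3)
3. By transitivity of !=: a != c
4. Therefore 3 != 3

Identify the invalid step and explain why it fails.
Step 3: By transitivity of !=: a != c

Step 3 incorrectly applies transitivity to the '!=' relation. Transitivity states: if a R b and b R c, then a R c. However, '!=' is not transitive. Counterexample: 3 != 5 and 5 != 3, but 3 = 3 (both equal 3). Transitivity holds for relations like <, <=, =, but not for !=.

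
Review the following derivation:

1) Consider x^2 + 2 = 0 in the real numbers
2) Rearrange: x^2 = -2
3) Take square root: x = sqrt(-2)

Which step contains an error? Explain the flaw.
Step 3: Take square root: x = sqrt(-2)

Step 3 takes the square root of -2, which is negative. In the real number system, the square root of a negative number is undefined. The equation x^2 + 2 = 0 has no real solutions. Square roots of negative numbers only exist in the complex numbers.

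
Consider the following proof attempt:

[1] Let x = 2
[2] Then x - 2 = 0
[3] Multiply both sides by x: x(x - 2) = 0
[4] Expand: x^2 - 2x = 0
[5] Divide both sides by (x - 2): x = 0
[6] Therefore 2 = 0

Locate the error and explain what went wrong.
Step 5: Divide both sides by (x - 2): x = 0

Step 5 divides both sides by (x - 2). However, since x = 2, we have (x - 2) = 0. Division by zero is undefined, making this step invalid.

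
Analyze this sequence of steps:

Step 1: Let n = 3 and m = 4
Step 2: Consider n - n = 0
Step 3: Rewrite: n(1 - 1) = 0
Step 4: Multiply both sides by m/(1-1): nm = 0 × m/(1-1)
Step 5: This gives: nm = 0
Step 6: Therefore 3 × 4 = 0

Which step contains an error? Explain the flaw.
Step 4: Multiply both sides by m/(1-1): nm = 0 × m/(1-1)

Step 4 multiplies both sides by m/(1-1). However, 1-1 = 0, so this is multiplication by m/0, which is undefined. We cannot multiply by an undefined expression.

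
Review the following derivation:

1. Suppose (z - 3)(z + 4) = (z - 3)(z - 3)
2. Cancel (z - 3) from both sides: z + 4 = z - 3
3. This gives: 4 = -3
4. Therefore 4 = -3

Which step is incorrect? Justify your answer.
Step 2: Cancel (z - 3) from both sides: z + 4 = z - 3

Step 2 cancels (z - 3) from both sides. This is only valid if (z - 3) ≠ 0, i.e., z ≠ 3. When z = 3, both sides equal zero regardless of the other factors. The correct approach requires considering z = 3 as a separate case.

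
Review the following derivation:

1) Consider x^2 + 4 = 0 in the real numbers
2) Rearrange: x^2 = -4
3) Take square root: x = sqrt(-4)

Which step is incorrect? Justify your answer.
Step 3: Take square root: x = sqrt(-4)

Step 3 takes the square root of -4, which is negative. In the real number system, the square root of a negative number is undefined. The equation x^2 + 4 = 0 has no real solutions. Square roots of negative numbers only exist in the complex numbers.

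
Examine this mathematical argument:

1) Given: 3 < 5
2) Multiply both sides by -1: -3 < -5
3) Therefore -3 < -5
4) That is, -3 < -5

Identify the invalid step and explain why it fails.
Step 2: Multiply both sides by -1: -3 < -5

Step 2 multiplies both sides by -1 but fails to reverse the inequality sign. When multiplying (or dividing) an inequality by a negative number, the direction must be reversed. Since 3 < 5, we should get -3 > -5, i.e., -3 > -5.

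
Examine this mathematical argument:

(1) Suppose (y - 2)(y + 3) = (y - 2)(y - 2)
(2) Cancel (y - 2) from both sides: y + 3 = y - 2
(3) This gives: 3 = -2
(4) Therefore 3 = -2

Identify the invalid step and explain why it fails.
Step 2: Cancel (y - 2) from both sides: y + 3 = y - 2

Step 2 cancels (y - 2) from both sides. This is only valid if (y - 2) ≠ 0, i.e., y ≠ 2. When y = 2, both sides equal zero regardless of the other factors. The correct approach requires considering y = 2 as a separate case.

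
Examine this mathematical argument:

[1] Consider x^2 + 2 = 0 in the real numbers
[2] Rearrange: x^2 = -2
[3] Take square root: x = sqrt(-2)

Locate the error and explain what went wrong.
Step 3: Take square root: x = sqrt(-2)

Step 3 takes the square root of -2, which is negative. In the real number system, the square root of a negative number is undefined. The equation x^2 + 2 = 0 has no real solutions. Square roots of negative numbers only exist in the complex numbers.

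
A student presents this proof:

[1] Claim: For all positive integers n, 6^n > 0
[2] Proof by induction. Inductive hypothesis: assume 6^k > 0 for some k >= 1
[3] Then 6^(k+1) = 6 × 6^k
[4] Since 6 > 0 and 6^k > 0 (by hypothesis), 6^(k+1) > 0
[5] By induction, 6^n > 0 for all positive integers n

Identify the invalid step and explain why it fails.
Step 5: By induction, 6^n > 0 for all positive integers n

Step 5 concludes the proof by induction, but no base case was ever established. A valid induction proof requires: (1) a base case proving 6^1 > 0, and (2) an inductive step showing IF 6^k > 0 THEN 6^(k+1) > 0. Steps 2-4 correctly establish the inductive step, but without the base case the conclusion in step 5 does not follow.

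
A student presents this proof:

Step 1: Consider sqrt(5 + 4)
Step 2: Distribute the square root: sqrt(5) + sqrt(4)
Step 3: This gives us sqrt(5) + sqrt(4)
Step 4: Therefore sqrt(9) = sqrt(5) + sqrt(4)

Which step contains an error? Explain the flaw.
Step 2: Distribute the square root: sqrt(5) + sqrt(4)

Step 2 incorrectly 'distributes' the square root over addition. The square root function does not distribute: sqrt(a + b) ≠ sqrt(a) + sqrt(b). In fact, sqrt(5 + 4) = sqrt(9) ≈ 3.0000, while sqrt(5) + sqrt(4) ≈ 4.2361.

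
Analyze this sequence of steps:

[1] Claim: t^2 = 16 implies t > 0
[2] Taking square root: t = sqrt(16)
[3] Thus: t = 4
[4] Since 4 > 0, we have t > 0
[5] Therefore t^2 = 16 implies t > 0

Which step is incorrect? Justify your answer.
Step 2: Taking square root: t = sqrt(16)

Step 2 takes the square root and assumes the positive root only. The equation t^2 = 16 actually has two solutions: t = 4 and t = -4. The proof silently assumes t > 0 without justification, then uses this assumption to conclude t > 0, which is circular. The counterexample t = -4 shows the claim is false.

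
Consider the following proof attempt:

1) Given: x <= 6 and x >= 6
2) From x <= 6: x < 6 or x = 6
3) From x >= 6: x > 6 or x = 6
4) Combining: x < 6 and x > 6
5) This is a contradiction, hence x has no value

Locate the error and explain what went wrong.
Step 4: Combining: x < 6 and x > 6

Step 4 incorrectly combines the conditions. From x <= 6 and x >= 6, the intersection is x = 6. The error treats the 'or' cases as 'and' requirements. The correct conclusion is that x = 6 is the unique solution, not that no solution exists.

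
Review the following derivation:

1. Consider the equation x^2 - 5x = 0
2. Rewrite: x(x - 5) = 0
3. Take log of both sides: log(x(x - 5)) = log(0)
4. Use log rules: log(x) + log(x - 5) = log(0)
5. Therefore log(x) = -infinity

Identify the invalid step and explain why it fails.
Step 3: Take log of both sides: log(x(x - 5)) = log(0)

Step 3 takes the logarithm of both sides, resulting in log(0) on the right side. The logarithm is only defined for positive numbers; log(0) is undefined (approaches negative infinity). This operation is invalid.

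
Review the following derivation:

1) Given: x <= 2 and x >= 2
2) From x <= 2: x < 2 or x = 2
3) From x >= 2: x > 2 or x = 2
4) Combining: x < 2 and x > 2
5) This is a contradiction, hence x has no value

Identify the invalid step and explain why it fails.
Step 4: Combining: x < 2 and x > 2

Step 4 incorrectly combines the conditions. From x <= 2 and x >= 2, the intersection is x = 2. The error treats the 'or' cases as 'and' requirements. The correct conclusion is that x = 2 is the unique solution, not that no solution exists.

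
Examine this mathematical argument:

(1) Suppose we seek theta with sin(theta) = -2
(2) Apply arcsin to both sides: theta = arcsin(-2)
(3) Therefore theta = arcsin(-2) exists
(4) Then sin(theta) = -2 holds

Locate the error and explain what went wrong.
Step 2: Apply arcsin to both sides: theta = arcsin(-2)

Step 2 applies arcsin to -2. However, arcsin(x) is only defined for x in [-1, 1] because sin(theta) can only produce values in that range. Since |-2| > 1, arcsin(-2) is undefined. There is no angle whose sine equals -2.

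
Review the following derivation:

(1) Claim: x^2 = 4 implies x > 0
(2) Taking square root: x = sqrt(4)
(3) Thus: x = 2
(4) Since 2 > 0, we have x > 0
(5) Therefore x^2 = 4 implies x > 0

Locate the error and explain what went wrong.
Step 2: Taking square root: x = sqrt(4)

Step 2 takes the square root and assumes the positive root only. The equation x^2 = 4 actually has two solutions: x = 2 and x = -2. The proof silently assumes x > 0 without justification, then uses this assumption to conclude x > 0, which is circular. The counterexample x = -2 shows the claim is false.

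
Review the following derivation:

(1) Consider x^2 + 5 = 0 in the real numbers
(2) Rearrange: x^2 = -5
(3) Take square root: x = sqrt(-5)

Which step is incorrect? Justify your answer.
Step 3: Take square root: x = sqrt(-5)

Step 3 takes the square root of -5, which is negative. In the real number system, the square root of a negative number is undefined. The equation x^2 + 5 = 0 has no real solutions. Square roots of negative numbers only exist in the complex numbers.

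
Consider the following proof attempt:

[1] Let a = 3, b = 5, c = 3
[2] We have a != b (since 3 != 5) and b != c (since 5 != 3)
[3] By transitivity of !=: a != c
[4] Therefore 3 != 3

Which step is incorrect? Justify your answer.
Step 3: By transitivity of !=: a != c

Step 3 incorrectly applies transitivity to the '!=' relation. Transitivity states: if a R b and b R c, then a R c. However, '!=' is not transitive. Counterexample: 3 != 5 and 5 != 3, but 3 = 3 (both equal 3). Transitivity holds for relations like <, <=, =, but not for !=.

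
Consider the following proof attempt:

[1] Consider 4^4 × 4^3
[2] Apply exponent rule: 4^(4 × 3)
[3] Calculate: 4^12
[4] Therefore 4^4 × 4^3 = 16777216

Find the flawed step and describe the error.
Step 2: Apply exponent rule: 4^(4 × 3)

Step 2 incorrectly states that a^b × a^c = a^(b×c). The correct rule is a^b × a^c = a^(b+c). The actual value is 4^4 × 4^3 = 4^7 = 16384, not 4^12 = 16777216.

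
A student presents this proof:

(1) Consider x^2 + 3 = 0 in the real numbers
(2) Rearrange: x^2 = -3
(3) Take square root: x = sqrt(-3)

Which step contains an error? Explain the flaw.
Step 3: Take square root: x = sqrt(-3)

Step 3 takes the square root of -3, which is negative. In the real number system, the square root of a negative number is undefined. The equation x^2 + 3 = 0 has no real solutions. Square roots of negative numbers only exist in the complex numbers.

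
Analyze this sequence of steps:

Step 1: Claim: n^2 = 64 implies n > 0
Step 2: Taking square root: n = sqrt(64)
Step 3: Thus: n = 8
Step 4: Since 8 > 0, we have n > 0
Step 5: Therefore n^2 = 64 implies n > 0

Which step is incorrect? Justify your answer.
Step 2: Taking square root: n = sqrt(64)

Step 2 takes the square root and assumes the positive root only. The equation n^2 = 64 actually has two solutions: n = 8 and n = -8. The proof silently assumes n > 0 without justification, then uses this assumption to conclude n > 0, which is circular. The counterexample n = -8 shows the claim is false.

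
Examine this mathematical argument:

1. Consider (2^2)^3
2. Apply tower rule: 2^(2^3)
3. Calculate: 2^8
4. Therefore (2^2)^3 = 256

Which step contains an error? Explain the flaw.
Step 2: Apply tower rule: 2^(2^3)

Step 2 incorrectly states that (a^b)^c = a^(b^c). The correct rule is (a^b)^c = a^(b×c). The actual value is (2^2)^3 = 2^6 = 64, not 2^8 = 256.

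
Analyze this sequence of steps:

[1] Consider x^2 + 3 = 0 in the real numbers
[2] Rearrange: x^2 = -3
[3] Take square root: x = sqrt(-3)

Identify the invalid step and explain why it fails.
Step 3: Take square root: x = sqrt(-3)

Step 3 takes the square root of -3, which is negative. In the real number system, the square root of a negative number is undefined. The equation x^2 + 3 = 0 has no real solutions. Square roots of negative numbers only exist in the complex numbers.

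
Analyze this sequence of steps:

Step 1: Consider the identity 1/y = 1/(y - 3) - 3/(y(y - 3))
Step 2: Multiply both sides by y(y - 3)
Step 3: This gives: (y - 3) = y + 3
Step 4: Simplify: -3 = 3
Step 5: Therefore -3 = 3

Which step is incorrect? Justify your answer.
Step 3: This gives: (y - 3) = y + 3

Step 3 makes a sign error when clearing denominators. Multiplying -3/(y(y - 3)) by y(y - 3) gives -3, not +3. The correct result is (y - 3) = y - 3, which is trivially true, not (y - 3) = y + 3. (Step 1 is a valid identity: 1/(y - 3) - 3/(y(y - 3)) = (y - 3)/(y(y - 3)) = 1/y.)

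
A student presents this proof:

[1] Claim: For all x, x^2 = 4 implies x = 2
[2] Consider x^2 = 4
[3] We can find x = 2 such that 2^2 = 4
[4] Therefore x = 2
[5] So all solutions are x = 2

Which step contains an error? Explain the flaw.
Step 4: Therefore x = 2

Step 4 incorrectly concludes that x = 2 is the only solution. The proof shows that x = 2 is A solution (existence), but does not show it is the ONLY solution (uniqueness). In fact, x = -2 is also a solution since (-2)^2 = 4. Finding one solution doesn't prove there are no others.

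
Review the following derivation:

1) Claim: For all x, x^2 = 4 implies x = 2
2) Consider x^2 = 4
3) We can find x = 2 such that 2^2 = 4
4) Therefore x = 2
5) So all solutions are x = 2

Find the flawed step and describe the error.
Step 4: Therefore x = 2

Step 4 incorrectly concludes that x = 2 is the only solution. The proof shows that x = 2 is A solution (existence), but does not show it is the ONLY solution (uniqueness). In fact, x = -2 is also a solution since (-2)^2 = 4. Finding one solution doesn't prove there are no others.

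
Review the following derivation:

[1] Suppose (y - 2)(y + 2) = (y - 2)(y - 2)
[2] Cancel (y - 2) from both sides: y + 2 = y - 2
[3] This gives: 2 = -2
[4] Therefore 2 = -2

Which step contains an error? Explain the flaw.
Step 2: Cancel (y - 2) from both sides: y + 2 = y - 2

Step 2 cancels (y - 2) from both sides. This is only valid if (y - 2) ≠ 0, i.e., y ≠ 2. When y = 2, both sides equal zero regardless of the other factors. The correct approach requires considering y = 2 as a separate case.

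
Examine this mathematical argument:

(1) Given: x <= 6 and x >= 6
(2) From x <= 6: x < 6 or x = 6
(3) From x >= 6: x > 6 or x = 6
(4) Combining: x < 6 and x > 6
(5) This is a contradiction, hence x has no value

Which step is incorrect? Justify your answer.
Step 4: Combining: x < 6 and x > 6

Step 4 incorrectly combines the conditions. From x <= 6 and x >= 6, the intersection is x = 6. The error treats the 'or' cases as 'and' requirements. The correct conclusion is that x = 6 is the unique solution, not that no solution exists.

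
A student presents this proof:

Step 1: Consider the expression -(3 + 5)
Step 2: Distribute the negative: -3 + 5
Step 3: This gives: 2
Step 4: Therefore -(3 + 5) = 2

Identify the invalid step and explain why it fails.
Step 2: Distribute the negative: -3 + 5

Step 2 incorrectly distributes the negative sign. The correct distribution is -(3 + 5) = -3 - 5 = -8. The negative must be applied to both terms, not just the first. The error treats -(3 + 5) as -3 + 5, which equals 2 instead of -8.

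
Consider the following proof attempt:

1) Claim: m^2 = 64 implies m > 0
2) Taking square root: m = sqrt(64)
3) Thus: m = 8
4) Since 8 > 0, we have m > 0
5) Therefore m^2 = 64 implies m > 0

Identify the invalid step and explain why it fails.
Step 2: Taking square root: m = sqrt(64)

Step 2 takes the square root and assumes the positive root only. The equation m^2 = 64 actually has two solutions: m = 8 and m = -8. The proof silently assumes m > 0 without justification, then uses this assumption to conclude m > 0, which is circular. The counterexample m = -8 shows the claim is false.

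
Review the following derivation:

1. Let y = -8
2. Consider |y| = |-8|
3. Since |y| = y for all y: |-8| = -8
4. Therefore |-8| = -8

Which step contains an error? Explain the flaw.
Step 3: Since |y| = y for all y: |-8| = -8

Step 3 incorrectly states that |y| = y for all y. The correct definition is |y| = y when y >= 0, and |y| = -y when y < 0. Since -8 < 0, we have |-8| = -(-8) = 8, not -8.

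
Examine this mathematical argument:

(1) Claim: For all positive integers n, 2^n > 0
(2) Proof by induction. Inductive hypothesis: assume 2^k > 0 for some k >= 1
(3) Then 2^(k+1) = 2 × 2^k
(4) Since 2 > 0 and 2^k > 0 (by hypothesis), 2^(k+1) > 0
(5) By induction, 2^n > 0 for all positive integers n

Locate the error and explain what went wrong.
Step 5: By induction, 2^n > 0 for all positive integers n

Step 5 concludes the proof by induction, but no base case was ever established. A valid induction proof requires: (1) a base case proving 2^1 > 0, and (2) an inductive step showing IF 2^k > 0 THEN 2^(k+1) > 0. Steps 2-4 correctly establish the inductive step, but without the base case the conclusion in step 5 does not follow.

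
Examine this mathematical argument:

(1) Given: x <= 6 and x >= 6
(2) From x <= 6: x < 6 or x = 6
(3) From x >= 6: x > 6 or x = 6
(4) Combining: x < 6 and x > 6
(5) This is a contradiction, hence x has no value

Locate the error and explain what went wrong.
Step 4: Combining: x < 6 and x > 6

Step 4 incorrectly combines the conditions. From x <= 6 and x >= 6, the intersection is x = 6. The error treats the 'or' cases as 'and' requirements. The correct conclusion is that x = 6 is the unique solution, not that no solution exists.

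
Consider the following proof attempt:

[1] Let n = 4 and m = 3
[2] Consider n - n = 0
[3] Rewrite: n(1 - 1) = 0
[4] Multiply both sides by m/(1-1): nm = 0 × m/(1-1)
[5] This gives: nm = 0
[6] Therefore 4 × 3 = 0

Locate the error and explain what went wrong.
Step 4: Multiply both sides by m/(1-1): nm = 0 × m/(1-1)

Step 4 multiplies both sides by m/(1-1). However, 1-1 = 0, so this is multiplication by m/0, which is undefined. We cannot multiply by an undefined expression.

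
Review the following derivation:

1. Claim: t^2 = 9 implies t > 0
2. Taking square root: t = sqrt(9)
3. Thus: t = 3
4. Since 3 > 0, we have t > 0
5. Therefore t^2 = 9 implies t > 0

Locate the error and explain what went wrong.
Step 2: Taking square root: t = sqrt(9)

Step 2 takes the square root and assumes the positive root only. The equation t^2 = 9 actually has two solutions: t = 3 and t = -3. The proof silently assumes t > 0 without justification, then uses this assumption to conclude t > 0, which is circular. The counterexample t = -3 shows the claim is false.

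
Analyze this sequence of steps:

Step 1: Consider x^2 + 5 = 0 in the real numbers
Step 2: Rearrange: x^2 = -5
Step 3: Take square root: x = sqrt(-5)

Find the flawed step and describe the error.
Step 3: Take square root: x = sqrt(-5)

Step 3 takes the square root of -5, which is negative. In the real number system, the square root of a negative number is undefined. The equation x^2 + 5 = 0 has no real solutions. Square roots of negative numbers only exist in the complex numbers.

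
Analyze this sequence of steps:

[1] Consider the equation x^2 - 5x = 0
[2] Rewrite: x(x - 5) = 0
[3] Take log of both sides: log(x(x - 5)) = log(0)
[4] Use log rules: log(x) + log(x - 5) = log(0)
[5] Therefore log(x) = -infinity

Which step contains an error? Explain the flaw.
Step 3: Take log of both sides: log(x(x - 5)) = log(0)

Step 3 takes the logarithm of both sides, resulting in log(0) on the right side. The logarithm is only defined for positive numbers; log(0) is undefined (approaches negative infinity). This operation is invalid.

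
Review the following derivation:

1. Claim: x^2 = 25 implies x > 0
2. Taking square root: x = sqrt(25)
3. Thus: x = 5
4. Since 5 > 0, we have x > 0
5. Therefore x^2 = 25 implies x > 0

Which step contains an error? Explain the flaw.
Step 2: Taking square root: x = sqrt(25)

Step 2 takes the square root and assumes the positive root only. The equation x^2 = 25 actually has two solutions: x = 5 and x = -5. The proof silently assumes x > 0 without justification, then uses this assumption to conclude x > 0, which is circular. The counterexample x = -5 shows the claim is false.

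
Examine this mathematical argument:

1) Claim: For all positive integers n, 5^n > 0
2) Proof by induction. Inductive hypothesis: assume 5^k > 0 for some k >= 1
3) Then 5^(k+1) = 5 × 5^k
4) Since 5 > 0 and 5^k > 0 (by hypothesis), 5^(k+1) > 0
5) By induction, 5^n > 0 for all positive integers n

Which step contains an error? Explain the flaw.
Step 5: By induction, 5^n > 0 for all positive integers n

Step 5 concludes the proof by induction, but no base case was ever established. A valid induction proof requires: (1) a base case proving 5^1 > 0, and (2) an inductive step showing IF 5^k > 0 THEN 5^(k+1) > 0. Steps 2-4 correctly establish the inductive step, but without the base case the conclusion in step 5 does not follow.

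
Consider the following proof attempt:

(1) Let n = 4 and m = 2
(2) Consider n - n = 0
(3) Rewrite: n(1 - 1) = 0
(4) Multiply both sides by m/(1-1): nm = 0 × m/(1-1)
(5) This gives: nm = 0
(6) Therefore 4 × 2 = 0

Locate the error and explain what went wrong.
Step 4: Multiply both sides by m/(1-1): nm = 0 × m/(1-1)

Step 4 multiplies both sides by m/(1-1). However, 1-1 = 0, so this is multiplication by m/0, which is undefined. We cannot multiply by an undefined expression.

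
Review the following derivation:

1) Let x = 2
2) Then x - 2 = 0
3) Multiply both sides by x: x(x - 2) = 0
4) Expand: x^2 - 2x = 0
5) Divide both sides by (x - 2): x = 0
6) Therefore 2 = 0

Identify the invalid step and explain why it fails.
Step 5: Divide both sides by (x - 2): x = 0

Step 5 divides both sides by (x - 2). However, since x = 2, we have (x - 2) = 0. Division by zero is undefined, making this step invalid.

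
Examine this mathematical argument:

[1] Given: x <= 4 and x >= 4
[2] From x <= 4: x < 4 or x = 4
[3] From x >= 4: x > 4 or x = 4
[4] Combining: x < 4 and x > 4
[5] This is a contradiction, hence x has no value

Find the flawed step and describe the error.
Step 4: Combining: x < 4 and x > 4

Step 4 incorrectly combines the conditions. From x <= 4 and x >= 4, the intersection is x = 4. The error treats the 'or' cases as 'and' requirements. The correct conclusion is that x = 4 is the unique solution, not that no solution exists.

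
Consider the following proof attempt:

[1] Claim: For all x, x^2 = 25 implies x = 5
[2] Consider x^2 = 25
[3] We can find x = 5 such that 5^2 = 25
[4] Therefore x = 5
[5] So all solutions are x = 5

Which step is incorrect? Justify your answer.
Step 4: Therefore x = 5

Step 4 incorrectly concludes that x = 5 is the only solution. The proof shows that x = 5 is A solution (existence), but does not show it is the ONLY solution (uniqueness). In fact, x = -5 is also a solution since (-5)^2 = 25. Finding one solution doesn't prove there are no others.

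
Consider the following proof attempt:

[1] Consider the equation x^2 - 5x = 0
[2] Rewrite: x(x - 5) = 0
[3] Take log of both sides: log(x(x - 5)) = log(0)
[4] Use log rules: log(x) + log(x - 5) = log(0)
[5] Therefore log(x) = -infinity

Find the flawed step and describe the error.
Step 3: Take log of both sides: log(x(x - 5)) = log(0)

Step 3 takes the logarithm of both sides, resulting in log(0) on the right side. The logarithm is only defined for positive numbers; log(0) is undefined (approaches negative infinity). This operation is invalid.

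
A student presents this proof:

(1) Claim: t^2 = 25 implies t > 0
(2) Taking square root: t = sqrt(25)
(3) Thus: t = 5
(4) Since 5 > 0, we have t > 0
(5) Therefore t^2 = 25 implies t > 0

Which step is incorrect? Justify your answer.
Step 2: Taking square root: t = sqrt(25)

Step 2 takes the square root and assumes the positive root only. The equation t^2 = 25 actually has two solutions: t = 5 and t = -5. The proof silently assumes t > 0 without justification, then uses this assumption to conclude t > 0, which is circular. The counterexample t = -5 shows the claim is false.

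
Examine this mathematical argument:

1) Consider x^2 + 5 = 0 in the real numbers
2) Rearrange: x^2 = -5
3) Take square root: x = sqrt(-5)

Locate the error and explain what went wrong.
Step 3: Take square root: x = sqrt(-5)

Step 3 takes the square root of -5, which is negative. In the real number system, the square root of a negative number is undefined. The equation x^2 + 5 = 0 has no real solutions. Square roots of negative numbers only exist in the complex numbers.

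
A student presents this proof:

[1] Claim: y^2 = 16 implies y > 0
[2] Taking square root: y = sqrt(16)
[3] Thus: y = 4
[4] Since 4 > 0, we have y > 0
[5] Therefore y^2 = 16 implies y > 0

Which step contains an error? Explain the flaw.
Step 2: Taking square root: y = sqrt(16)

Step 2 takes the square root and assumes the positive root only. The equation y^2 = 16 actually has two solutions: y = 4 and y = -4. The proof silently assumes y > 0 without justification, then uses this assumption to conclude y > 0, which is circular. The counterexample y = -4 shows the claim is false.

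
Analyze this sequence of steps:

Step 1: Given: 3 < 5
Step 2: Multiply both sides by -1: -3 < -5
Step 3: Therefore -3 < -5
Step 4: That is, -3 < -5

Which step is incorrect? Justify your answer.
Step 2: Multiply both sides by -1: -3 < -5

Step 2 multiplies both sides by -1 but fails to reverse the inequality sign. When multiplying (or dividing) an inequality by a negative number, the direction must be reversed. Since 3 < 5, we should get -3 > -5, i.e., -3 > -5.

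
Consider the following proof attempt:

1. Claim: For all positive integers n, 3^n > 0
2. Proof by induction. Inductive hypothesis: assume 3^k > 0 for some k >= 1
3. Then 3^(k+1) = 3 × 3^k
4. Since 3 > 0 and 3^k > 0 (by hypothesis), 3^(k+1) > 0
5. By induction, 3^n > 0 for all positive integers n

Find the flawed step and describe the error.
Step 5: By induction, 3^n > 0 for all positive integers n

Step 5 concludes the proof by induction, but no base case was ever established. A valid induction proof requires: (1) a base case proving 3^1 > 0, and (2) an inductive step showing IF 3^k > 0 THEN 3^(k+1) > 0. Steps 2-4 correctly establish the inductive step, but without the base case the conclusion in step 5 does not follow.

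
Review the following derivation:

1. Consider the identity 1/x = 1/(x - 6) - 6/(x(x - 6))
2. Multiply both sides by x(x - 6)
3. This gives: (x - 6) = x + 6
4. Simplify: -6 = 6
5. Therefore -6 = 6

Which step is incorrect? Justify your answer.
Step 3: This gives: (x - 6) = x + 6

Step 3 makes a sign error when clearing denominators. Multiplying -6/(x(x - 6)) by x(x - 6) gives -6, not +6. The correct result is (x - 6) = x - 6, which is trivially true, not (x - 6) = x + 6. (Step 1 is a valid identity: 1/(x - 6) - 6/(x(x - 6)) = (x - 6)/(x(x - 6)) = 1/x.)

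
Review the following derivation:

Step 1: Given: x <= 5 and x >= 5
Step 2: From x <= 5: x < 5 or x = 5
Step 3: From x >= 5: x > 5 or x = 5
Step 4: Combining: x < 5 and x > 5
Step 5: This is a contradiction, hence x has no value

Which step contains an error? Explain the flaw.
Step 4: Combining: x < 5 and x > 5

Step 4 incorrectly combines the conditions. From x <= 5 and x >= 5, the intersection is x = 5. The error treats the 'or' cases as 'and' requirements. The correct conclusion is that x = 5 is the unique solution, not that no solution exists.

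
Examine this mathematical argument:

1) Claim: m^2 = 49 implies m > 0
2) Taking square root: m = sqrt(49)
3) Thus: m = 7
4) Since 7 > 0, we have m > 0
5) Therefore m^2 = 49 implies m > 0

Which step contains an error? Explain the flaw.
Step 2: Taking square root: m = sqrt(49)

Step 2 takes the square root and assumes the positive root only. The equation m^2 = 49 actually has two solutions: m = 7 and m = -7. The proof silently assumes m > 0 without justification, then uses this assumption to conclude m > 0, which is circular. The counterexample m = -7 shows the claim is false.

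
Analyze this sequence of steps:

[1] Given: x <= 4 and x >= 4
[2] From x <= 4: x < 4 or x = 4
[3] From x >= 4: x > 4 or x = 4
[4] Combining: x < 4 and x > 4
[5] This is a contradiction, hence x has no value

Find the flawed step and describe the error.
Step 4: Combining: x < 4 and x > 4

Step 4 incorrectly combines the conditions. From x <= 4 and x >= 4, the intersection is x = 4. The error treats the 'or' cases as 'and' requirements. The correct conclusion is that x = 4 is the unique solution, not that no solution exists.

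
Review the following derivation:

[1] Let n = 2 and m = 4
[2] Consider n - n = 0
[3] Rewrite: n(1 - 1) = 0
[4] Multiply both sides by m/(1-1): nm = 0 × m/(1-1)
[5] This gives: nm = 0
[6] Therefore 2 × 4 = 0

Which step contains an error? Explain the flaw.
Step 4: Multiply both sides by m/(1-1): nm = 0 × m/(1-1)

Step 4 multiplies both sides by m/(1-1). However, 1-1 = 0, so this is multiplication by m/0, which is undefined. We cannot multiply by an undefined expression.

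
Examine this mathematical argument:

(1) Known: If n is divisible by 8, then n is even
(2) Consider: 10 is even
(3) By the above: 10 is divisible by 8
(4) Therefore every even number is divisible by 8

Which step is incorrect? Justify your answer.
Step 3: By the above: 10 is divisible by 8

Step 3 commits the fallacy of affirming the consequent. The known fact 'divisible by 8 → even' does NOT imply 'even → divisible by 8'. That would be the converse, which is false. For example, 10 is even but 10 ÷ 8 = 1.25, which is not an integer.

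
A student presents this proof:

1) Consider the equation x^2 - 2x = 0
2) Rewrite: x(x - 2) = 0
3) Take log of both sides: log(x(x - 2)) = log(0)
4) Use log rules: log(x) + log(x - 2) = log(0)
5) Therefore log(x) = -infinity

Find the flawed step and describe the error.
Step 3: Take log of both sides: log(x(x - 2)) = log(0)

Step 3 takes the logarithm of both sides, resulting in log(0) on the right side. The logarithm is only defined for positive numbers; log(0) is undefined (approaches negative infinity). This operation is invalid.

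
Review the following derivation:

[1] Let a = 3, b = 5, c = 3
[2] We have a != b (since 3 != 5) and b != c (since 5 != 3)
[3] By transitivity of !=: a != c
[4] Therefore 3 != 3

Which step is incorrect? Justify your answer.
Step 3: By transitivity of !=: a != c

Step 3 incorrectly applies transitivity to the '!=' relation. Transitivity states: if a R b and b R c, then a R c. However, '!=' is not transitive. Counterexample: 3 != 5 and 5 != 3, but 3 = 3 (both equal 3). Transitivity holds for relations like <, <=, =, but not for !=.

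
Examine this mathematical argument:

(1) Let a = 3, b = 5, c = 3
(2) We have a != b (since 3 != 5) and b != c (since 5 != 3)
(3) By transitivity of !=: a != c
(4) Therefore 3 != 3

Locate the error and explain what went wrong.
Step 3: By transitivity of !=: a != c

Step 3 incorrectly applies transitivity to the '!=' relation. Transitivity states: if a R b and b R c, then a R c. However, '!=' is not transitive. Counterexample: 3 != 5 and 5 != 3, but 3 = 3 (both equal 3). Transitivity holds for relations like <, <=, =, but not for !=.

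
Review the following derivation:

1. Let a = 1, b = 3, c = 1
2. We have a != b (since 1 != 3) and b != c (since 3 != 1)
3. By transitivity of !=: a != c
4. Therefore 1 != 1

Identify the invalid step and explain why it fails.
Step 3: By transitivity of !=: a != c

Step 3 incorrectly applies transitivity to the '!=' relation. Transitivity states: if a R b and b R c, then a R c. However, '!=' is not transitive. Counterexample: 1 != 3 and 3 != 1, but 1 = 1 (both equal 1). Transitivity holds for relations like <, <=, =, but not for !=.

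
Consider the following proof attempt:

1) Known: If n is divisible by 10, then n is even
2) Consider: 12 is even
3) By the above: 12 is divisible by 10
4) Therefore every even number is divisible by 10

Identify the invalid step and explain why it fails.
Step 3: By the above: 12 is divisible by 10

Step 3 commits the fallacy of affirming the consequent. The known fact 'divisible by 10 → even' does NOT imply 'even → divisible by 10'. That would be the converse, which is false. For example, 12 is even but 12 ÷ 10 = 1.20, which is not an integer.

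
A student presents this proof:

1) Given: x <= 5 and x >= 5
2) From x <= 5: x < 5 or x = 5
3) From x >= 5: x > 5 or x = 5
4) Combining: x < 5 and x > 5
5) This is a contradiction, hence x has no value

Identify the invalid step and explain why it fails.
Step 4: Combining: x < 5 and x > 5

Step 4 incorrectly combines the conditions. From x <= 5 and x >= 5, the intersection is x = 5. The error treats the 'or' cases as 'and' requirements. The correct conclusion is that x = 5 is the unique solution, not that no solution exists.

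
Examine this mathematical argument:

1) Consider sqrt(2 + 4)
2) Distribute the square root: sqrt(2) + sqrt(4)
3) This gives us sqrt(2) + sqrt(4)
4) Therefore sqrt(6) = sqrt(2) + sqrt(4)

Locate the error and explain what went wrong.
Step 2: Distribute the square root: sqrt(2) + sqrt(4)

Step 2 incorrectly 'distributes' the square root over addition. The square root function does not distribute: sqrt(a + b) ≠ sqrt(a) + sqrt(b). In fact, sqrt(2 + 4) = sqrt(6) ≈ 2.4495, while sqrt(2) + sqrt(4) ≈ 3.4142.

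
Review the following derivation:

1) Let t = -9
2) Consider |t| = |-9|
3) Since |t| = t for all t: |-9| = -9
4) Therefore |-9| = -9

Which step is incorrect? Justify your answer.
Step 3: Since |t| = t for all t: |-9| = -9

Step 3 incorrectly states that |t| = t for all t. The correct definition is |t| = t when t >= 0, and |t| = -t when t < 0. Since -9 < 0, we have |-9| = -(-9) = 9, not -9.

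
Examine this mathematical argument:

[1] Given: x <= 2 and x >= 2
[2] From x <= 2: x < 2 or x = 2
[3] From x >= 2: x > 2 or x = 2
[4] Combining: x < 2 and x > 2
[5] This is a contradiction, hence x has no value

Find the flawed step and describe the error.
Step 4: Combining: x < 2 and x > 2

Step 4 incorrectly combines the conditions. From x <= 2 and x >= 2, the intersection is x = 2. The error treats the 'or' cases as 'and' requirements. The correct conclusion is that x = 2 is the unique solution, not that no solution exists.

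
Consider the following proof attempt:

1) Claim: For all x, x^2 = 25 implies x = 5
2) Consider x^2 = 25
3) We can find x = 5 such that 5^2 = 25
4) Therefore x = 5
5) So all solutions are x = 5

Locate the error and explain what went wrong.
Step 4: Therefore x = 5

Step 4 incorrectly concludes that x = 5 is the only solution. The proof shows that x = 5 is A solution (existence), but does not show it is the ONLY solution (uniqueness). In fact, x = -5 is also a solution since (-5)^2 = 25. Finding one solution doesn't prove there are no others.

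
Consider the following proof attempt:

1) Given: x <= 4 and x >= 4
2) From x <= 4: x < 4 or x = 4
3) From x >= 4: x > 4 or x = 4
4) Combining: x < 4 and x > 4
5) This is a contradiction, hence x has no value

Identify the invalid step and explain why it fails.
Step 4: Combining: x < 4 and x > 4

Step 4 incorrectly combines the conditions. From x <= 4 and x >= 4, the intersection is x = 4. The error treats the 'or' cases as 'and' requirements. The correct conclusion is that x = 4 is the unique solution, not that no solution exists.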